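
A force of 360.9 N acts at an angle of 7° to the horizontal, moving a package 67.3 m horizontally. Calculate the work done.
W = F·d·cosθ = (360.9)(67.3)cos(7°) = 24110 J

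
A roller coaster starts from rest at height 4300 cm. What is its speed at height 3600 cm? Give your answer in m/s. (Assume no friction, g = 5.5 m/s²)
Convert to SI: h₁−h₂ = 7.0 m
mgh₁ = mgh₂ + ½mv² ⇒ v = √(2g(h₁−h₂)) = √(2·5.5·7.0) = 8.775 m/s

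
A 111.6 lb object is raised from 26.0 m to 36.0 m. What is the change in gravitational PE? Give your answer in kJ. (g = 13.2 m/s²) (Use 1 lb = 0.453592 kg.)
Convert to SI: m = 50.6209 kg, Δh = 10.0 m
ΔPE = mgΔh = (50.6209)(13.2)(10.0) = 6681.95 J = 6.682 kJ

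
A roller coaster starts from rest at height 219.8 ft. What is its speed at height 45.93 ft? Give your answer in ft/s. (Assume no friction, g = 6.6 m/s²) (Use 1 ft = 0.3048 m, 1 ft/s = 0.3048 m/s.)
Convert to SI: h₁−h₂ = 52.9956 m
mgh₁ = mgh₂ + ½mv² ⇒ v = √(2g(h₁−h₂)) = √(2·6.6·52.9956) = 26.4488 m/s = 86.77 ft/s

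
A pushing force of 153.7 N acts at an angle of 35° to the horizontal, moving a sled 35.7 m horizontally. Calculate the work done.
W = F·d·cosθ = (153.7)(35.7)cos(35°) = 4495 J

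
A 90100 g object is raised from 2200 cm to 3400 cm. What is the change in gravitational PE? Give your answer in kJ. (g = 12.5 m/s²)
Convert to SI: m = 90.1 kg, Δh = 12.0 m
ΔPE = mgΔh = (90.1)(12.5)(12.0) = 13515.0 J = 13.52 kJ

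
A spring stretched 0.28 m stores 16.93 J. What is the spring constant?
k = 2·PE/x² = 2·16.93/(0.28)² = 431.9 N/m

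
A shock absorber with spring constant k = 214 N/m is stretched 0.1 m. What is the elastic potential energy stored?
PE = ½kx² = ½(214)(0.1)² = 1.07 J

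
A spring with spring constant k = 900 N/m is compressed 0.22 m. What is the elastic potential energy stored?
PE = ½kx² = ½(900)(0.22)² = 21.78 J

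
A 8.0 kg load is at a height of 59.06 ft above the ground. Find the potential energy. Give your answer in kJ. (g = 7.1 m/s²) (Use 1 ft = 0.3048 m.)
Convert to SI: m = 8.0 kg, h = 18.0015 m
PE = mgh = (8.0)(7.1)(18.0015) = 1022.48 J = 1.022 kJ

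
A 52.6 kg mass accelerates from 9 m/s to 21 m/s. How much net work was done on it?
W = ΔKE = ½m(v₂² − v₁²) = ½(52.6)(21² − 9²) = 9468.0 J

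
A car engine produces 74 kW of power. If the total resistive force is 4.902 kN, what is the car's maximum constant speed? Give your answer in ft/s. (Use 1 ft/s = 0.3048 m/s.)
Convert to SI: F = 4902.0 N
P = Fv ⇒ v = P/F = 74000 W/4902.0 N = 15.0959 m/s = 49.53 ft/s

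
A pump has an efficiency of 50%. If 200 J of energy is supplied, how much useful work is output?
W_out = η·W_in = 0.5·200 = 100.0 J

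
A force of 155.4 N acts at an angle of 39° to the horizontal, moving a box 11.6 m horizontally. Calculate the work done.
W = F·d·cosθ = (155.4)(11.6)cos(39°) = 1401 J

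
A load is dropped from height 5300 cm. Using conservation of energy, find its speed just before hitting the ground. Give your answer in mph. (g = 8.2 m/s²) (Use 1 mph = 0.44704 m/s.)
Convert to SI: h = 53.0 m
mgh = ½mv² ⇒ v = √(2gh) = √(2·8.2·53.0) = 29.4822 m/s = 65.95 mph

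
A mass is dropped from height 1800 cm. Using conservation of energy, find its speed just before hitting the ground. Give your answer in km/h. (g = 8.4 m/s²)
Convert to SI: h = 18.0 m
mgh = ½mv² ⇒ v = √(2gh) = √(2·8.4·18.0) = 17.3897 m/s = 62.6 km/h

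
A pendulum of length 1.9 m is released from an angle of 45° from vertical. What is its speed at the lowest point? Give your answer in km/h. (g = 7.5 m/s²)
h = L(1 − cosθ) = 1.9(1 − cos45°) = 0.556497 m
v = √(2gh) = √(2·7.5·0.556497) = 2.8892 m/s = 10.4 km/h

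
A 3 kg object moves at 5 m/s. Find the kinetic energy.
KE = ½mv² = ½(3)(5)² = 37.5 J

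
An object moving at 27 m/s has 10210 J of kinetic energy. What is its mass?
m = 2·KE/v² = 2·10210/(27)² = 28.01 kg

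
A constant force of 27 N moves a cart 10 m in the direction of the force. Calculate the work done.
W = F·d = (27)(10) = 270.0 J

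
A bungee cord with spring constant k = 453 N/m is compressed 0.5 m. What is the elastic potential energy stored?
PE = ½kx² = ½(453)(0.5)² = 56.63 J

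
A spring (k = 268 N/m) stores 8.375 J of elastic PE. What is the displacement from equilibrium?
x = √(2·PE/k) = √(2·8.375/268) = 0.25 m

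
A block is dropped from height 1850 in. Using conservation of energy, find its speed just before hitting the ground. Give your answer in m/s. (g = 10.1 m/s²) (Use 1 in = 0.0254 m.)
Convert to SI: h = 46.99 m
mgh = ½mv² ⇒ v = √(2gh) = √(2·10.1·46.99) = 30.81 m/s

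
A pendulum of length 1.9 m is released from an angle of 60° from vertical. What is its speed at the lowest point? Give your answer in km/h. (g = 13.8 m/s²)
h = L(1 − cosθ) = 1.9(1 − cos60°) = 0.95 m
v = √(2gh) = √(2·13.8·0.95) = 5.12055 m/s = 18.43 km/h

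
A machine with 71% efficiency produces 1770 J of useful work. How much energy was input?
W_in = W_out/η = 1770/0.71 = 2493 J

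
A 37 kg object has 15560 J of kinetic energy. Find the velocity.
v = √(2·KE/m) = √(2·15560/37) = 29.0 m/s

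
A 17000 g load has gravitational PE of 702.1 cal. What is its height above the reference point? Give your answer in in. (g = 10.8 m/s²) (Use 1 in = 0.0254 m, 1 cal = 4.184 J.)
Convert to SI: m = 17.0 kg, PE = 2937.59 J
h = PE/(mg) = 2937.59/(17.0·10.8) = 15.9999 m = 629.9 in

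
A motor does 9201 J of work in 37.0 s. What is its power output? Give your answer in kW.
P = W/t = 9201.0/37.0 = 248.676 W = 0.2487 kW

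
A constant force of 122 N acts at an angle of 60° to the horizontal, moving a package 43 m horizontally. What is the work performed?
W = F·d·cosθ = (122)(43)cos(60°) = 2623 J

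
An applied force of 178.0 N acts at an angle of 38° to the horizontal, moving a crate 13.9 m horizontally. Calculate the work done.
W = F·d·cosθ = (178.0)(13.9)cos(38°) = 1950 J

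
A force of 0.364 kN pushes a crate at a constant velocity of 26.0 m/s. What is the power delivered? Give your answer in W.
Convert to SI: F = 364.0 N, v = 26.0 m/s
P = Fv = (364.0)(26.0) = 9464 W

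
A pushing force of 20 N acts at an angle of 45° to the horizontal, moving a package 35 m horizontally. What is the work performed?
W = F·d·cosθ = (20)(35)cos(45°) = 495.0 J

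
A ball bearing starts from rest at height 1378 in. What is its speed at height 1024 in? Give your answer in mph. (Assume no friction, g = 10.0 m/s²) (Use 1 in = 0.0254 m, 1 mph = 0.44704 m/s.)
Convert to SI: h₁−h₂ = 8.9916 m
mgh₁ = mgh₂ + ½mv² ⇒ v = √(2g(h₁−h₂)) = √(2·10.0·8.9916) = 13.4101 m/s = 30.0 mph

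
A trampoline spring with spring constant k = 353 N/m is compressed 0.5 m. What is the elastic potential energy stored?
PE = ½kx² = ½(353)(0.5)² = 44.13 J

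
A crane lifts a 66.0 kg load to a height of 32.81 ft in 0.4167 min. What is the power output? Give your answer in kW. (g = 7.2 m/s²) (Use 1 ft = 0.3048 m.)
Convert to SI: m = 66.0 kg, h = 10.0005 m, t = 25.002 s
P = mgh/t = (66.0)(7.2)(10.0005)/25.002 = 190.074 W = 0.1901 kW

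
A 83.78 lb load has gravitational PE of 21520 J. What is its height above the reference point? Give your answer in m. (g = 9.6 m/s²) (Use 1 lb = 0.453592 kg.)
Convert to SI: m = 38.0019 kg, PE = 21520.0 J
h = PE/(mg) = 21520.0/(38.0019·9.6) = 58.99 m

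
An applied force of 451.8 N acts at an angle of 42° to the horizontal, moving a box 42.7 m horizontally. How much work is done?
W = F·d·cosθ = (451.8)(42.7)cos(42°) = 14340 J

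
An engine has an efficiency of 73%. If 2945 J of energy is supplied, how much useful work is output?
W_out = η·W_in = 0.73·2945 = 2149.85 J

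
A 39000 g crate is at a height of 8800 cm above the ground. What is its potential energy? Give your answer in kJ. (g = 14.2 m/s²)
Convert to SI: m = 39.0 kg, h = 88.0 m
PE = mgh = (39.0)(14.2)(88.0) = 48734.4 J = 48.73 kJ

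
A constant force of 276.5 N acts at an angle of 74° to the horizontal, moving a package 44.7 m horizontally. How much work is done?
W = F·d·cosθ = (276.5)(44.7)cos(74°) = 3407 J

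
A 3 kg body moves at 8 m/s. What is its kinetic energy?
KE = ½mv² = ½(3)(8)² = 96.0 J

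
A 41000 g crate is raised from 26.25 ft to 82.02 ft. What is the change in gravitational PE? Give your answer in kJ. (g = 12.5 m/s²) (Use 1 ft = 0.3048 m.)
Convert to SI: m = 41.0 kg, Δh = 16.9987 m
ΔPE = mgΔh = (41.0)(12.5)(16.9987) = 8711.83 J = 8.712 kJ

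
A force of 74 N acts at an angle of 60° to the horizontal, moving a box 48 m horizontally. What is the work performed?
W = F·d·cosθ = (74)(48)cos(60°) = 1776 J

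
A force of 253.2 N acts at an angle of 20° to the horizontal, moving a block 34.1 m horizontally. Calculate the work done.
W = F·d·cosθ = (253.2)(34.1)cos(20°) = 8113 J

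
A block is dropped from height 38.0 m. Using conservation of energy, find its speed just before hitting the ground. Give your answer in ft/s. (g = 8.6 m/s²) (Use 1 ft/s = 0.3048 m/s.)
mgh = ½mv² ⇒ v = √(2gh) = √(2·8.6·38.0) = 25.5656 m/s = 83.88 ft/s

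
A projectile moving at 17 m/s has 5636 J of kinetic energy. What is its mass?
m = 2·KE/v² = 2·5636/(17)² = 39.0 kg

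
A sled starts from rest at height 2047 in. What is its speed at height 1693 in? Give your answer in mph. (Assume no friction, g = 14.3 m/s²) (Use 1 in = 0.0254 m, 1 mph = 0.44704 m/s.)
Convert to SI: h₁−h₂ = 8.9916 m
mgh₁ = mgh₂ + ½mv² ⇒ v = √(2g(h₁−h₂)) = √(2·14.3·8.9916) = 16.0362 m/s = 35.87 mph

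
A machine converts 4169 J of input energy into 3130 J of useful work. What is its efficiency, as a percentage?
η = W_out/W_in = 3130/4169 = 75.08%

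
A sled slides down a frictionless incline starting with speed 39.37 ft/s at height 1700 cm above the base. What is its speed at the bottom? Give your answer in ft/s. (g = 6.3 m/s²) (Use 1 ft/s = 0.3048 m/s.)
Convert to SI: v₀ = 12.0 m/s, h = 17.0 m
½mv₀² + mgh = ½mv² ⇒ v = √(v₀² + 2gh) = √(12.0² + 2·6.3·17.0) = 18.9262 m/s = 62.09 ft/s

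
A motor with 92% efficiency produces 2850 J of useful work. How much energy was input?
W_in = W_out/η = 2850/0.92 = 3098 J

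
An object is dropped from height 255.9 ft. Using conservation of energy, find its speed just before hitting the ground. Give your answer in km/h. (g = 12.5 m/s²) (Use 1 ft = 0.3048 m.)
Convert to SI: h = 77.9983 m
mgh = ½mv² ⇒ v = √(2gh) = √(2·12.5·77.9983) = 44.1583 m/s = 159.0 km/h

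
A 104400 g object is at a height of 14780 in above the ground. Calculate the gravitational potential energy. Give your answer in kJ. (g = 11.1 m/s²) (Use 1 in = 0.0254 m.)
Convert to SI: m = 104.4 kg, h = 375.412 m
PE = mgh = (104.4)(11.1)(375.412) = 435042 J = 435.0 kJ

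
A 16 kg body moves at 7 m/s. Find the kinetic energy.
KE = ½mv² = ½(16)(7)² = 392.0 J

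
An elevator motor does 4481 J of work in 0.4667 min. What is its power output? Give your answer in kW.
Convert to SI: W = 4481.0 J, t = 28.002 s
P = W/t = 4481.0/28.002 = 160.024 W = 0.16 kW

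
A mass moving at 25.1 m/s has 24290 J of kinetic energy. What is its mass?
m = 2·KE/v² = 2·24290/(25.1)² = 77.11 kg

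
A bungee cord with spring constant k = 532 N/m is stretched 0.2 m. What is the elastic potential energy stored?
PE = ½kx² = ½(532)(0.2)² = 10.64 J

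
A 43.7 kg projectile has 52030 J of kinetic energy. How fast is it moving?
v = √(2·KE/m) = √(2·52030/43.7) = 48.8 m/s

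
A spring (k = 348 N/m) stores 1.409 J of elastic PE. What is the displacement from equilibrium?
x = √(2·PE/k) = √(2·1.409/348) = 0.08999 m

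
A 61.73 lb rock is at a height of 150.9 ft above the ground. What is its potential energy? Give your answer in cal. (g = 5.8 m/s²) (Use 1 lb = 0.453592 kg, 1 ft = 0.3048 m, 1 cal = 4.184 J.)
Convert to SI: m = 28.0002 kg, h = 45.9943 m
PE = mgh = (28.0002)(5.8)(45.9943) = 7469.54 J = 1785 cal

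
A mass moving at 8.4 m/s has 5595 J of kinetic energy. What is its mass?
m = 2·KE/v² = 2·5595/(8.4)² = 158.6 kg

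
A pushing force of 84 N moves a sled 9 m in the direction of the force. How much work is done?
W = F·d = (84)(9) = 756.0 J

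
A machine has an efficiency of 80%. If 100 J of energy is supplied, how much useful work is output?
W_out = η·W_in = 0.8·100 = 80.0 J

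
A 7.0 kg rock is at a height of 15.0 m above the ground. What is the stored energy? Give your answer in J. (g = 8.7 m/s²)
PE = mgh = (7.0)(8.7)(15.0) = 913.5 J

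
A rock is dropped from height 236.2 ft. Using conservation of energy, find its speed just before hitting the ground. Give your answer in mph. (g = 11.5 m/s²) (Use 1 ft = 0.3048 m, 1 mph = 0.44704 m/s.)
Convert to SI: h = 71.9938 m
mgh = ½mv² ⇒ v = √(2gh) = √(2·11.5·71.9938) = 40.6922 m/s = 91.03 mph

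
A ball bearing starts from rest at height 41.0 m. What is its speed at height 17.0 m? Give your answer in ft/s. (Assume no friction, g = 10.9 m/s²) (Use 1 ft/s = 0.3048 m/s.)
mgh₁ = mgh₂ + ½mv² ⇒ v = √(2g(h₁−h₂)) = √(2·10.9·24.0) = 22.8736 m/s = 75.04 ft/s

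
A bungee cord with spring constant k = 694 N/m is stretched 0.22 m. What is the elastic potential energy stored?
PE = ½kx² = ½(694)(0.22)² = 16.79 J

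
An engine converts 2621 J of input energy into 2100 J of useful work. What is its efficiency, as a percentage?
η = W_out/W_in = 2100/2621 = 80.12%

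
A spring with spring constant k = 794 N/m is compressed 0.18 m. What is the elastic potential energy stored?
PE = ½kx² = ½(794)(0.18)² = 12.86 J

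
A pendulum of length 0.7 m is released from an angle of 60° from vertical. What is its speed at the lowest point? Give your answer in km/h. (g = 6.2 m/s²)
h = L(1 − cosθ) = 0.7(1 − cos60°) = 0.35 m
v = √(2gh) = √(2·6.2·0.35) = 2.08327 m/s = 7.5 km/h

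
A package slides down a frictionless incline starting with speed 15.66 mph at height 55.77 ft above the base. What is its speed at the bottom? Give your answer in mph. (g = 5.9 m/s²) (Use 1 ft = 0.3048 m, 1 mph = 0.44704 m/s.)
Convert to SI: v₀ = 7.00065 m/s, h = 16.9987 m
½mv₀² + mgh = ½mv² ⇒ v = √(v₀² + 2gh) = √(7.00065² + 2·5.9·16.9987) = 15.7985 m/s = 35.34 mph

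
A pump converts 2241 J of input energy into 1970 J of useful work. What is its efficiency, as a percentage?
η = W_out/W_in = 1970/2241 = 87.91%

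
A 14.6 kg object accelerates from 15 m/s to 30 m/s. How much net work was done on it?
W = ΔKE = ½m(v₂² − v₁²) = ½(14.6)(30² − 15²) = 4927.5 J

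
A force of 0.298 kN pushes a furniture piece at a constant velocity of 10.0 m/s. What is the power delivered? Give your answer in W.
Convert to SI: F = 298.0 N, v = 10.0 m/s
P = Fv = (298.0)(10.0) = 2980 W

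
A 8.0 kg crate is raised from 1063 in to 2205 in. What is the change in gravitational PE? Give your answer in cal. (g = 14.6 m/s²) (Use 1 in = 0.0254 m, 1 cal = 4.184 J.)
Convert to SI: m = 8.0 kg, Δh = 29.0068 m
ΔPE = mgΔh = (8.0)(14.6)(29.0068) = 3387.994 J = 809.8 cal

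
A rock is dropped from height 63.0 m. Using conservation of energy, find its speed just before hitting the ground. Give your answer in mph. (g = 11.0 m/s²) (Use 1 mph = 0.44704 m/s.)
mgh = ½mv² ⇒ v = √(2gh) = √(2·11.0·63.0) = 37.229 m/s = 83.28 mph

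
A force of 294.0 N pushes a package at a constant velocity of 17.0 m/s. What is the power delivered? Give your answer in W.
P = Fv = (294.0)(17.0) = 4998 W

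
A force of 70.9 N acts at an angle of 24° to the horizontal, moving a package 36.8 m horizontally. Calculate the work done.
W = F·d·cosθ = (70.9)(36.8)cos(24°) = 2384 J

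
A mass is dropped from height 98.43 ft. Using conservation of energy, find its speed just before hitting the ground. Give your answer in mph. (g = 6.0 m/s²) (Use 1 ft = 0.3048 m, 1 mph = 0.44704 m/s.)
Convert to SI: h = 30.0015 m
mgh = ½mv² ⇒ v = √(2gh) = √(2·6.0·30.0015) = 18.9741 m/s = 42.44 mph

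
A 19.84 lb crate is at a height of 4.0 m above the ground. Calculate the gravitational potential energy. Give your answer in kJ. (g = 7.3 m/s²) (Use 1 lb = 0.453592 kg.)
Convert to SI: m = 8.99927 kg, h = 4.0 m
PE = mgh = (8.99927)(7.3)(4.0) = 262.779 J = 0.2628 kJ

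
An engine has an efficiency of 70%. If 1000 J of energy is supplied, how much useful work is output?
W_out = η·W_in = 0.7·1000 = 700.0 J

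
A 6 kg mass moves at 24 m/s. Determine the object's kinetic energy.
KE = ½mv² = ½(6)(24)² = 1728.0 J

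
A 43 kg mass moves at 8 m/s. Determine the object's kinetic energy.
KE = ½mv² = ½(43)(8)² = 1376.0 J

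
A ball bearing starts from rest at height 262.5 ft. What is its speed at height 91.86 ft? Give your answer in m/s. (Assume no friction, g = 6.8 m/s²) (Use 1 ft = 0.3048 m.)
Convert to SI: h₁−h₂ = 52.0111 m
mgh₁ = mgh₂ + ½mv² ⇒ v = √(2g(h₁−h₂)) = √(2·6.8·52.0111) = 26.6 m/s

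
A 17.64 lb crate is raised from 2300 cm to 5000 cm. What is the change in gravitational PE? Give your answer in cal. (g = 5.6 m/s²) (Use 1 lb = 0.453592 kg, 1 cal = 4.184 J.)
Convert to SI: m = 8.00136 kg, Δh = 27.0 m
ΔPE = mgΔh = (8.00136)(5.6)(27.0) = 1209.81 J = 289.2 cal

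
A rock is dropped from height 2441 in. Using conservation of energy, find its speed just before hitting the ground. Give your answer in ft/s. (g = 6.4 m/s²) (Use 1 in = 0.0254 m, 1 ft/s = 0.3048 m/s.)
Convert to SI: h = 62.0014 m
mgh = ½mv² ⇒ v = √(2gh) = √(2·6.4·62.0014) = 28.1712 m/s = 92.43 ft/s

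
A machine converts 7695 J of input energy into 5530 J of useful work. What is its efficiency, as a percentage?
η = W_out/W_in = 5530/7695 = 71.86%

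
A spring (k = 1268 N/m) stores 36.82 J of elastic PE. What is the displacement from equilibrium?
x = √(2·PE/k) = √(2·36.82/1268) = 0.241 m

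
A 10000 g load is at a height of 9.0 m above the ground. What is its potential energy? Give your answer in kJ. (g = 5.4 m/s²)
Convert to SI: m = 10.0 kg, h = 9.0 m
PE = mgh = (10.0)(5.4)(9.0) = 486.0 J = 0.486 kJ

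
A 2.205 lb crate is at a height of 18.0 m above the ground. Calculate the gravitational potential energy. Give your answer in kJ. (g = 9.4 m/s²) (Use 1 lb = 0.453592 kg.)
Convert to SI: m = 1.00017 kg, h = 18.0 m
PE = mgh = (1.00017)(9.4)(18.0) = 169.229 J = 0.1692 kJ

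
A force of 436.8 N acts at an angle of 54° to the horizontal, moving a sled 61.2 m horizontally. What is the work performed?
W = F·d·cosθ = (436.8)(61.2)cos(54°) = 15710 J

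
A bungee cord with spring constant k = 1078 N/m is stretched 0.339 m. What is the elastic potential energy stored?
PE = ½kx² = ½(1078)(0.339)² = 61.94 J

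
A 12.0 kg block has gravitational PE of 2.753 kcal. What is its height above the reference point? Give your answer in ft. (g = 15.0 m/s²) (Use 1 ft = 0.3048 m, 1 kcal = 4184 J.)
Convert to SI: m = 12.0 kg, PE = 11518.6 J
h = PE/(mg) = 11518.6/(12.0·15.0) = 63.992 m = 209.9 ft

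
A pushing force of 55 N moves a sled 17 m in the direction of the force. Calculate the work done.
W = F·d = (55)(17) = 935.0 J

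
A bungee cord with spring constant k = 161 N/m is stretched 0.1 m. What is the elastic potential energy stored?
PE = ½kx² = ½(161)(0.1)² = 0.805 J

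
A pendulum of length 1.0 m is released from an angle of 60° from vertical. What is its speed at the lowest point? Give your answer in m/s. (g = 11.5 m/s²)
h = L(1 − cosθ) = 1.0(1 − cos60°) = 0.5 m
v = √(2gh) = √(2·11.5·0.5) = 3.391 m/s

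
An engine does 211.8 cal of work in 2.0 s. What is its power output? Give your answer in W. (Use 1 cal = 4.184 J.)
Convert to SI: W = 886.171 J, t = 2.0 s
P = W/t = 886.171/2.0 = 443.1 W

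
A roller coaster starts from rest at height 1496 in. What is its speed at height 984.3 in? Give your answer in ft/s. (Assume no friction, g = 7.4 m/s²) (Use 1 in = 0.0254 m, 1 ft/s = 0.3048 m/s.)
Convert to SI: h₁−h₂ = 12.9972 m
mgh₁ = mgh₂ + ½mv² ⇒ v = √(2g(h₁−h₂)) = √(2·7.4·12.9972) = 13.8693 m/s = 45.5 ft/s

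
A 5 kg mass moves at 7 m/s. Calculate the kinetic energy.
KE = ½mv² = ½(5)(7)² = 122.5 J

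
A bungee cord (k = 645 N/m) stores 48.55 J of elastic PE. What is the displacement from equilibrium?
x = √(2·PE/k) = √(2·48.55/645) = 0.388 m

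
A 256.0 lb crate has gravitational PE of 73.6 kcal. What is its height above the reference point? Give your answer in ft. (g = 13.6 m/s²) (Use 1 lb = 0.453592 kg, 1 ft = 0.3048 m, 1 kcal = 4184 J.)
Convert to SI: m = 116.12 kg, PE = 307942 J
h = PE/(mg) = 307942/(116.12·13.6) = 194.99579 m = 639.7 ft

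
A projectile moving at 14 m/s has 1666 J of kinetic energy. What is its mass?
m = 2·KE/v² = 2·1666/(14)² = 17.0 kg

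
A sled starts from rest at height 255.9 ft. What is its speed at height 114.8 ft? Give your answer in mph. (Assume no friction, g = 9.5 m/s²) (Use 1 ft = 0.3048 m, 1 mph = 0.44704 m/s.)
Convert to SI: h₁−h₂ = 43.0073 m
mgh₁ = mgh₂ + ½mv² ⇒ v = √(2g(h₁−h₂)) = √(2·9.5·43.0073) = 28.5856 m/s = 63.94 mph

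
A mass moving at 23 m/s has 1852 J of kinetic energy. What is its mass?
m = 2·KE/v² = 2·1852/(23)² = 7.002 kg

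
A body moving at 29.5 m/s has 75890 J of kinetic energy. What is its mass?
m = 2·KE/v² = 2·75890/(29.5)² = 174.4 kg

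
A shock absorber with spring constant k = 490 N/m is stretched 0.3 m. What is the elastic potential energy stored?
PE = ½kx² = ½(490)(0.3)² = 22.05 J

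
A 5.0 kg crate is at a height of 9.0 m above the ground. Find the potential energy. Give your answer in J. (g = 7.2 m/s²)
PE = mgh = (5.0)(7.2)(9.0) = 324.0 J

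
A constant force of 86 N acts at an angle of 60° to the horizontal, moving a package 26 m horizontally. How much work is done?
W = F·d·cosθ = (86)(26)cos(60°) = 1118 J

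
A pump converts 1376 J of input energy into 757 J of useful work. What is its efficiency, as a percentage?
η = W_out/W_in = 757/1376 = 55.01%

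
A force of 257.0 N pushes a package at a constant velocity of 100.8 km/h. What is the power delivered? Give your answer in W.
Convert to SI: F = 257.0 N, v = 28.0 m/s
P = Fv = (257.0)(28.0) = 7196 W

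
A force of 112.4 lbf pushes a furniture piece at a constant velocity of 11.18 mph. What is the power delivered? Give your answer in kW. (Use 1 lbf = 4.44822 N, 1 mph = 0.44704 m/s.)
Convert to SI: F = 499.98 N, v = 4.99791 m/s
P = Fv = (499.98)(4.99791) = 2498.85 W = 2.499 kW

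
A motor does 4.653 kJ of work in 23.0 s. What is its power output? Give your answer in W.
Convert to SI: W = 4653.0 J, t = 23.0 s
P = W/t = 4653.0/23.0 = 202.3 W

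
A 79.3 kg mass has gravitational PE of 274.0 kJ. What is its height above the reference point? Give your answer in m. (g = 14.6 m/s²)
Convert to SI: m = 79.3 kg, PE = 274000 J
h = PE/(mg) = 274000/(79.3·14.6) = 236.7 m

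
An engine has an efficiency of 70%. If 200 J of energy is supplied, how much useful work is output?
W_out = η·W_in = 0.7·200 = 140.0 J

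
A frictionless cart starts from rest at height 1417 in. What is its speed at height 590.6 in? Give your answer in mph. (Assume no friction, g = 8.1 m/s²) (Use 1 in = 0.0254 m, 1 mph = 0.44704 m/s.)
Convert to SI: h₁−h₂ = 20.9906 m
mgh₁ = mgh₂ + ½mv² ⇒ v = √(2g(h₁−h₂)) = √(2·8.1·20.9906) = 18.4404 m/s = 41.25 mph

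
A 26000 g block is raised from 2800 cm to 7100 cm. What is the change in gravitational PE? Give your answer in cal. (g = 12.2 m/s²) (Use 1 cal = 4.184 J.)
Convert to SI: m = 26.0 kg, Δh = 43.0 m
ΔPE = mgΔh = (26.0)(12.2)(43.0) = 13639.6 J = 3260 cal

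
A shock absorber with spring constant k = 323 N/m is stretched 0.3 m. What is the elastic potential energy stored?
PE = ½kx² = ½(323)(0.3)² = 14.54 J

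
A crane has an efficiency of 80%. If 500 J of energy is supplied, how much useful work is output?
W_out = η·W_in = 0.8·500 = 400.0 J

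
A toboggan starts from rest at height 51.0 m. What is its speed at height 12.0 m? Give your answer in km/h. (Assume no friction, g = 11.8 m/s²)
mgh₁ = mgh₂ + ½mv² ⇒ v = √(2g(h₁−h₂)) = √(2·11.8·39.0) = 30.3381 m/s = 109.2 km/h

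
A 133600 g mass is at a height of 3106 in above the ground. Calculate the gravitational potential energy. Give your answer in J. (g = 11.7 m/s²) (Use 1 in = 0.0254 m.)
Convert to SI: m = 133.6 kg, h = 78.8924 m
PE = mgh = (133.6)(11.7)(78.8924) = 123300 J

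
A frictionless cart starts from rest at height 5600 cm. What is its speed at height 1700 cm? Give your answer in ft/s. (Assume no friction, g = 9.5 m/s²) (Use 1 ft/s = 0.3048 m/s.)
Convert to SI: h₁−h₂ = 39.0 m
mgh₁ = mgh₂ + ½mv² ⇒ v = √(2g(h₁−h₂)) = √(2·9.5·39.0) = 27.2213 m/s = 89.31 ft/s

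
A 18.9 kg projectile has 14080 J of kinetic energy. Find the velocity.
v = √(2·KE/m) = √(2·14080/18.9) = 38.6 m/s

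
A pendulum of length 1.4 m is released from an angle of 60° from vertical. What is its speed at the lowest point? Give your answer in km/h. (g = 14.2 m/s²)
h = L(1 − cosθ) = 1.4(1 − cos60°) = 0.7 m
v = √(2gh) = √(2·14.2·0.7) = 4.4587 m/s = 16.05 km/h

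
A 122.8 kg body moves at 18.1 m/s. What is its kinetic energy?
KE = ½mv² = ½(122.8)(18.1)² = 20120 J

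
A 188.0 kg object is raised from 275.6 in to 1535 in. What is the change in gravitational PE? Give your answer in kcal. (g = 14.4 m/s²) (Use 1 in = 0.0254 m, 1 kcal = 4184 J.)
Convert to SI: m = 188.0 kg, Δh = 31.9888 m
ΔPE = mgΔh = (188.0)(14.4)(31.9888) = 86600.0 J = 20.7 kcal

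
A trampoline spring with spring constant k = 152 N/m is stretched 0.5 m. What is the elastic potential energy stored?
PE = ½kx² = ½(152)(0.5)² = 19.0 J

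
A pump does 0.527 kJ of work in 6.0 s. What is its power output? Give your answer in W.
Convert to SI: W = 527.0 J, t = 6.0 s
P = W/t = 527.0/6.0 = 87.83 W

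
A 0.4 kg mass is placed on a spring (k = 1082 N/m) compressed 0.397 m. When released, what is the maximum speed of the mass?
½kx² = ½mv² ⇒ v = x√(k/m) = (0.397)√(1082/0.4) = 20.65 m/s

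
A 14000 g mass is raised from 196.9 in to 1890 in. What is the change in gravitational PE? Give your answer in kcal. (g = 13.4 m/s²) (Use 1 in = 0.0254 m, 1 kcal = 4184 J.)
Convert to SI: m = 14.0 kg, Δh = 43.0047 m
ΔPE = mgΔh = (14.0)(13.4)(43.0047) = 8067.69 J = 1.928 kcal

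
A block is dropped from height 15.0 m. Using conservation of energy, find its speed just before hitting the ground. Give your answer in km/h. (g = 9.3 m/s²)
mgh = ½mv² ⇒ v = √(2gh) = √(2·9.3·15.0) = 16.7033 m/s = 60.13 km/h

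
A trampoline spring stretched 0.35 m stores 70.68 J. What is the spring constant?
k = 2·PE/x² = 2·70.68/(0.35)² = 1154 N/m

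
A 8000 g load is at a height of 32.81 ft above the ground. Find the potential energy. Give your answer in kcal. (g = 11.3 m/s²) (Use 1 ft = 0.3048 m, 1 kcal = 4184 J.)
Convert to SI: m = 8.0 kg, h = 10.0005 m
PE = mgh = (8.0)(11.3)(10.0005) = 904.044 J = 0.2161 kcal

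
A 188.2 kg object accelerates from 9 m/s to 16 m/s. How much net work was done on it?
W = ΔKE = ½m(v₂² − v₁²) = ½(188.2)(16² − 9²) = 16467.5 J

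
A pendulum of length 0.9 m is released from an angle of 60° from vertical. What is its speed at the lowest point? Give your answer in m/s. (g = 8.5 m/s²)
h = L(1 − cosθ) = 0.9(1 − cos60°) = 0.45 m
v = √(2gh) = √(2·8.5·0.45) = 2.766 m/s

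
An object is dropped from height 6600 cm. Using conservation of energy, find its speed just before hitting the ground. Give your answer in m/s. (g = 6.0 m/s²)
Convert to SI: h = 66.0 m
mgh = ½mv² ⇒ v = √(2gh) = √(2·6.0·66.0) = 28.14 m/s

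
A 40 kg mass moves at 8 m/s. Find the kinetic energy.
KE = ½mv² = ½(40)(8)² = 1280.0 J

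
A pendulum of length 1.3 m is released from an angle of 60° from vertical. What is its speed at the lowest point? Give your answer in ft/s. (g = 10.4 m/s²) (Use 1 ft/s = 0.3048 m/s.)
h = L(1 − cosθ) = 1.3(1 − cos60°) = 0.65 m
v = √(2gh) = √(2·10.4·0.65) = 3.67696 m/s = 12.06 ft/s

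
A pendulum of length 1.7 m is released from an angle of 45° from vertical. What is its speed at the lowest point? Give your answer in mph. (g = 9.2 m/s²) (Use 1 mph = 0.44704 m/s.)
h = L(1 − cosθ) = 1.7(1 − cos45°) = 0.497918 m
v = √(2gh) = √(2·9.2·0.497918) = 3.02683 m/s = 6.771 mph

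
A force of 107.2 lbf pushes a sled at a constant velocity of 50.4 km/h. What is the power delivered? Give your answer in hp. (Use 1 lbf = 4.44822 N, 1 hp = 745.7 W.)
Convert to SI: F = 476.849 N, v = 14.0 m/s
P = Fv = (476.849)(14.0) = 6675.89 W = 8.953 hp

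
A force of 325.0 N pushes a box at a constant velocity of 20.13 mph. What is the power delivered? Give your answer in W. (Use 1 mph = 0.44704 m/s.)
Convert to SI: F = 325.0 N, v = 8.99892 m/s
P = Fv = (325.0)(8.99892) = 2925 W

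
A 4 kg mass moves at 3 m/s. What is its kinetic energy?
KE = ½mv² = ½(4)(3)² = 18.0 J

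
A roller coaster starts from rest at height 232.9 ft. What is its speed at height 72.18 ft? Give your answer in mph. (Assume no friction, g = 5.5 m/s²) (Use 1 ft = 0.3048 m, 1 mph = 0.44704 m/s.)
Convert to SI: h₁−h₂ = 48.9875 m
mgh₁ = mgh₂ + ½mv² ⇒ v = √(2g(h₁−h₂)) = √(2·5.5·48.9875) = 23.2134 m/s = 51.93 mph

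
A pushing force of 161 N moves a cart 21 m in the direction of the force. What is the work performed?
W = F·d = (161)(21) = 3381 J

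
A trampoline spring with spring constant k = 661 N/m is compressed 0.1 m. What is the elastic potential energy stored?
PE = ½kx² = ½(661)(0.1)² = 3.305 J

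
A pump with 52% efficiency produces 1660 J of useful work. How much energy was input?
W_in = W_out/η = 1660/0.52 = 3192 J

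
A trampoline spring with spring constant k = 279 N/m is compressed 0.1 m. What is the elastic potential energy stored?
PE = ½kx² = ½(279)(0.1)² = 1.395 J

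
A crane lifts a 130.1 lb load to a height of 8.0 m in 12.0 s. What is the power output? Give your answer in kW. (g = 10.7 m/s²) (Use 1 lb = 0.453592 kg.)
Convert to SI: m = 59.0123 kg, h = 8.0 m, t = 12.0 s
P = mgh/t = (59.0123)(10.7)(8.0)/12.0 = 420.955 W = 0.421 kW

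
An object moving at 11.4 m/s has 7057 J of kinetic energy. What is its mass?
m = 2·KE/v² = 2·7057/(11.4)² = 108.6 kg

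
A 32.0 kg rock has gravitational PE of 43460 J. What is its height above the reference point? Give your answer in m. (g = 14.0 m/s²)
h = PE/(mg) = 43460.0/(32.0·14.0) = 97.01 m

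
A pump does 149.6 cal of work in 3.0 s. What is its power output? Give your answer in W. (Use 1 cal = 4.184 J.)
Convert to SI: W = 625.926 J, t = 3.0 s
P = W/t = 625.926/3.0 = 208.6 W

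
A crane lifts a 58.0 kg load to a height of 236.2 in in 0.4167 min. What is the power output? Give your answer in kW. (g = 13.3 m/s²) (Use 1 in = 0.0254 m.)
Convert to SI: m = 58.0 kg, h = 5.99948 m, t = 25.002 s
P = mgh/t = (58.0)(13.3)(5.99948)/25.002 = 185.105 W = 0.1851 kW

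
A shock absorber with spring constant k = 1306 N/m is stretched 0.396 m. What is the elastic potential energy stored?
PE = ½kx² = ½(1306)(0.396)² = 102.4 J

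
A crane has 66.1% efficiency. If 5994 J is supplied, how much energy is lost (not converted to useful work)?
W_lost = W_in(1 − η) = 5994·(1 − 0.661) = 2032 J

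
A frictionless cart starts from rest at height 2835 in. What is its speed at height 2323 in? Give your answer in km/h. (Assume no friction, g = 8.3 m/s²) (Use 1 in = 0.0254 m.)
Convert to SI: h₁−h₂ = 13.0048 m
mgh₁ = mgh₂ + ½mv² ⇒ v = √(2g(h₁−h₂)) = √(2·8.3·13.0048) = 14.6928 m/s = 52.89 km/h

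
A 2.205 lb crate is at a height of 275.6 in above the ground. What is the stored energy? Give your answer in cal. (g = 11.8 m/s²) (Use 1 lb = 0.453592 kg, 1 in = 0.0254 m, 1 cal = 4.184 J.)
Convert to SI: m = 1.00017 kg, h = 7.00024 m
PE = mgh = (1.00017)(11.8)(7.00024) = 82.6169 J = 19.75 cal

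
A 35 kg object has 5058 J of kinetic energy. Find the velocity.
v = √(2·KE/m) = √(2·5058/35) = 17.0 m/s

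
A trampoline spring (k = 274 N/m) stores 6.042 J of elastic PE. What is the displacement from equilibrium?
x = √(2·PE/k) = √(2·6.042/274) = 0.21 m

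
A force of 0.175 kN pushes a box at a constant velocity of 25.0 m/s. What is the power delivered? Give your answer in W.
Convert to SI: F = 175.0 N, v = 25.0 m/s
P = Fv = (175.0)(25.0) = 4375 W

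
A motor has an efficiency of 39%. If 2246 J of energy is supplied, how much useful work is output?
W_out = η·W_in = 0.39·2246 = 875.94 J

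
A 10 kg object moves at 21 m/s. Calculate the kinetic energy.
KE = ½mv² = ½(10)(21)² = 2205.0 J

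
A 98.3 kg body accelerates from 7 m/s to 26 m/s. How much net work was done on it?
W = ΔKE = ½m(v₂² − v₁²) = ½(98.3)(26² − 7²) = 30817.05 J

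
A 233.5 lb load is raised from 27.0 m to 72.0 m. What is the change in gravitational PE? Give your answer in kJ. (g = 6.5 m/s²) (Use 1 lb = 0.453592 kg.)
Convert to SI: m = 105.914 kg, Δh = 45.0 m
ΔPE = mgΔh = (105.914)(6.5)(45.0) = 30979.8 J = 30.98 kJ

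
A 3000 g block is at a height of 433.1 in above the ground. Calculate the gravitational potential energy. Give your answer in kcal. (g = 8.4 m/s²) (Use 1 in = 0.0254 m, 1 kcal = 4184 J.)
Convert to SI: m = 3.0 kg, h = 11.0007 m
PE = mgh = (3.0)(8.4)(11.0007) = 277.219 J = 0.06626 kcal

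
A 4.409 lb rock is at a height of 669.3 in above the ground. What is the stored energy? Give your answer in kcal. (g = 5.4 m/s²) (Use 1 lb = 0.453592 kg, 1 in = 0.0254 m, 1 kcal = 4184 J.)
Convert to SI: m = 1.99989 kg, h = 17.0002 m
PE = mgh = (1.99989)(5.4)(17.0002) = 183.592 J = 0.04388 kcal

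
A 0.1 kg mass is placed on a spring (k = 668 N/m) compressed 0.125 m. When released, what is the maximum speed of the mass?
½kx² = ½mv² ⇒ v = x√(k/m) = (0.125)√(668/0.1) = 10.22 m/s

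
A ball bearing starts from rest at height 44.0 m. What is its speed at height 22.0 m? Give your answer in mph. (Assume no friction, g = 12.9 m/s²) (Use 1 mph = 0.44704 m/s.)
mgh₁ = mgh₂ + ½mv² ⇒ v = √(2g(h₁−h₂)) = √(2·12.9·22.0) = 23.8244 m/s = 53.29 mph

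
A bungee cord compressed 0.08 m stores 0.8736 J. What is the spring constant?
k = 2·PE/x² = 2·0.8736/(0.08)² = 273.0 N/m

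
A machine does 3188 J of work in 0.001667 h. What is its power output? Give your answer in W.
Convert to SI: W = 3188.0 J, t = 6.0012 s
P = W/t = 3188.0/6.0012 = 531.2 W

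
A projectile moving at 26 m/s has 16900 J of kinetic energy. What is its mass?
m = 2·KE/v² = 2·16900/(26)² = 50.0 kg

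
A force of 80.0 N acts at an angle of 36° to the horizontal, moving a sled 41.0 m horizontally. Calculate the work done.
W = F·d·cosθ = (80.0)(41.0)cos(36°) = 2654 J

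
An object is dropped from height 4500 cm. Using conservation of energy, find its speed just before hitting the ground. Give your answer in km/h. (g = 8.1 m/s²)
Convert to SI: h = 45.0 m
mgh = ½mv² ⇒ v = √(2gh) = √(2·8.1·45.0) = 27.0 m/s = 97.2 km/h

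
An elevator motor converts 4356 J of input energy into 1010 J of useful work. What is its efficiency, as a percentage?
η = W_out/W_in = 1010/4356 = 23.19%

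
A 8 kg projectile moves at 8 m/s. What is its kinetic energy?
KE = ½mv² = ½(8)(8)² = 256.0 J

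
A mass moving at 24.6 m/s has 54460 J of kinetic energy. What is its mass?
m = 2·KE/v² = 2·54460/(24.6)² = 180.0 kg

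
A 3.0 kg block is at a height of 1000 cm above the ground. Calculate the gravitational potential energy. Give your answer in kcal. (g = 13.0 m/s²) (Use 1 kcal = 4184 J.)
Convert to SI: m = 3.0 kg, h = 10.0 m
PE = mgh = (3.0)(13.0)(10.0) = 390.0 J = 0.09321 kcal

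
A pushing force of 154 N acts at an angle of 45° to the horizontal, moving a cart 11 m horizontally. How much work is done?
W = F·d·cosθ = (154)(11)cos(45°) = 1198 J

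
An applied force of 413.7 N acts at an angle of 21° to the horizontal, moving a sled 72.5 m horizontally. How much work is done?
W = F·d·cosθ = (413.7)(72.5)cos(21°) = 28000 J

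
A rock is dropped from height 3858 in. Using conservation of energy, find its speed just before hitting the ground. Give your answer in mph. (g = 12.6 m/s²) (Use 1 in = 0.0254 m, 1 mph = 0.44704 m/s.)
Convert to SI: h = 97.9932 m
mgh = ½mv² ⇒ v = √(2gh) = √(2·12.6·97.9932) = 49.6933 m/s = 111.2 mph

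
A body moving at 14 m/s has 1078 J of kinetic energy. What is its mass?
m = 2·KE/v² = 2·1078/(14)² = 11.0 kg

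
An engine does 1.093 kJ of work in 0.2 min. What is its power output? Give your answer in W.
Convert to SI: W = 1093.0 J, t = 12.0 s
P = W/t = 1093.0/12.0 = 91.08 W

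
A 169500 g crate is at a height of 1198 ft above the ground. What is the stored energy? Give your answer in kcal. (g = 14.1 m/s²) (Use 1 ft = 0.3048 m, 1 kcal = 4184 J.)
Convert to SI: m = 169.5 kg, h = 365.15 m
PE = mgh = (169.5)(14.1)(365.15) = 872691 J = 208.6 kcal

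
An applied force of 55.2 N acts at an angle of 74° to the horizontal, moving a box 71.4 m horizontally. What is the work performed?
W = F·d·cosθ = (55.2)(71.4)cos(74°) = 1086 J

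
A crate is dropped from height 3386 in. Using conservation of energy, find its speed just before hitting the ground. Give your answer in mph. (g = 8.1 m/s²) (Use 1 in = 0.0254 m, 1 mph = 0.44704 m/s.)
Convert to SI: h = 86.0044 m
mgh = ½mv² ⇒ v = √(2gh) = √(2·8.1·86.0044) = 37.3265 m/s = 83.5 mph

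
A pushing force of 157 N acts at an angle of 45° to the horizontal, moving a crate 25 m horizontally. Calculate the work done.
W = F·d·cosθ = (157)(25)cos(45°) = 2775 J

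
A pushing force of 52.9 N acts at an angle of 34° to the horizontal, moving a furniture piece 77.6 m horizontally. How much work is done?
W = F·d·cosθ = (52.9)(77.6)cos(34°) = 3403 J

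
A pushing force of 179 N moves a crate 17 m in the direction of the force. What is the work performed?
W = F·d = (179)(17) = 3043 J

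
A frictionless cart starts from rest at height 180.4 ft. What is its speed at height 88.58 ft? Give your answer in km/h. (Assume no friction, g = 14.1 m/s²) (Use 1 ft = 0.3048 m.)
Convert to SI: h₁−h₂ = 27.9867 m
mgh₁ = mgh₂ + ½mv² ⇒ v = √(2g(h₁−h₂)) = √(2·14.1·27.9867) = 28.0932 m/s = 101.1 km/h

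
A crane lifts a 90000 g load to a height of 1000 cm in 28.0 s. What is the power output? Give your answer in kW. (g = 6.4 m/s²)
Convert to SI: m = 90.0 kg, h = 10.0 m, t = 28.0 s
P = mgh/t = (90.0)(6.4)(10.0)/28.0 = 205.714 W = 0.2057 kW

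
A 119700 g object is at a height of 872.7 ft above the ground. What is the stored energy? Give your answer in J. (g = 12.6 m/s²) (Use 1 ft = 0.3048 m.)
Convert to SI: m = 119.7 kg, h = 265.999 m
PE = mgh = (119.7)(12.6)(265.999) = 401200 J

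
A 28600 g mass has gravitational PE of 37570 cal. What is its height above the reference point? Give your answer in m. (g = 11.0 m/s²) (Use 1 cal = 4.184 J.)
Convert to SI: m = 28.6 kg, PE = 157193 J
h = PE/(mg) = 157193/(28.6·11.0) = 499.7 m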